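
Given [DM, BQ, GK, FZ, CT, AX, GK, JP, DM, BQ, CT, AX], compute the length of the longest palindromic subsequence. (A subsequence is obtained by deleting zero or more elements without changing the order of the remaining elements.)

Using dp[i][j] = 2 + dp[i+1][j−1] if the ends match, else max(dp[i+1][j], dp[i][j−1]):
dp[1][12] = 5. A witness is BQ GK AX GK BQ at positions 2,3,6,7,10.

5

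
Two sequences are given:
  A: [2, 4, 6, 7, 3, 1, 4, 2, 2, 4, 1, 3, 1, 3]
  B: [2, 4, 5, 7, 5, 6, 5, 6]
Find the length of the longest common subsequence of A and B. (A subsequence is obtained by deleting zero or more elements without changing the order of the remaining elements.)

3

Backtracking the LCS table gives one alignment: 2 (A1,B1) → 4 (A2,B2) → 6 (A3,B8).
So the longest common subsequence has length 3.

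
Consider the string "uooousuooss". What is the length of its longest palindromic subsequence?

One longest palindromic subsequence is oousuoo (positions 3,4,5,6,7,8,9); it reads the same forward and backward, and the interval DP gives dp[1][11] = 7.

7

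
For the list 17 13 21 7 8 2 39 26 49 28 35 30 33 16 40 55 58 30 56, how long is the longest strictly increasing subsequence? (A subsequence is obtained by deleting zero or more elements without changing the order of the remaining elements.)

Let dp[i] be the longest increasing subsequence ending at position i. Then dp = [1, 1, 2, 1, 2, 1, 3, 3, 4, 4, 5, 5, 6, 3, 7, 8, 9, 5, 9].
The maximum is 9; one witness is 17, 21, 26, 28, 30, 33, 40, 55, 58 at positions 1,3,8,10,12,13,15,16,17.

9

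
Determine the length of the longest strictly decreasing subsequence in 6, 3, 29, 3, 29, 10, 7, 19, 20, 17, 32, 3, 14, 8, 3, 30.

6

Let dp[i] be the longest decreasing subsequence ending at position i. Then dp = [1, 2, 1, 2, 1, 2, 3, 2, 2, 3, 1, 4, 4, 5, 6, 2].
The maximum is 6; one witness is 29, 19, 17, 14, 8, 3 at positions 3,8,10,13,14,15.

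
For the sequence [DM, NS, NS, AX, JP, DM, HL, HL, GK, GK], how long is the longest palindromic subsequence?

One longest palindromic subsequence is DM NS NS DM (positions 1,2,3,6); it reads the same forward and backward, and the interval DP gives dp[1][10] = 4.

4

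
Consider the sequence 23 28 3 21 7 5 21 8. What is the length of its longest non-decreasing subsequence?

3

Scanning left to right, the best length ending at each element is: 23→1, 28→2, 3→1, 21→2, 7→2, 5→2, 21→3, 8→3.
So the longest non-decreasing subsequence has length 3, e.g. 3, 21, 21.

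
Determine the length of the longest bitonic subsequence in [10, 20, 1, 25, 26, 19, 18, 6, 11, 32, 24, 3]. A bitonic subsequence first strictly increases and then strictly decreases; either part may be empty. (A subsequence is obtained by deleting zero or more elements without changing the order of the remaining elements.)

8

One longest bitonic subsequence is 10, 20, 25, 26, 19, 18, 11, 3 (positions 1,2,4,5,6,7,9,12): it rises to 26 then falls. Length 8 is optimal.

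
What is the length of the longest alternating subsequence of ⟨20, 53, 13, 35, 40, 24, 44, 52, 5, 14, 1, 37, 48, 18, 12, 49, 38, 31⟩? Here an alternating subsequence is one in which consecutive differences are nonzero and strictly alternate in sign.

A longest alternating subsequence is 20, 53, 13, 35, 24, 44, 5, 14, 1, 37, 18, 49, 38 (positions 1,2,3,4,6,7,9,10,11,12,14,16,17); its 12 consecutive differences strictly alternate in sign, and length 13 is optimal.

13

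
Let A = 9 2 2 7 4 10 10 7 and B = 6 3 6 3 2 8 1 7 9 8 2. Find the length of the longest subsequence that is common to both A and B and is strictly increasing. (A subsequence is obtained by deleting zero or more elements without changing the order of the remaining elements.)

2

A longest common strictly increasing subsequence is 2, 7 (length 2); it appears in order in both A and B, and no longer such subsequence exists.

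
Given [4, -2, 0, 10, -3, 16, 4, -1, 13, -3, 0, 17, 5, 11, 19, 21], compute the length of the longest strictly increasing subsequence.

7

Let dp[i] be the longest increasing subsequence ending at position i. Then dp = [1, 1, 2, 3, 1, 4, 3, 2, 4, 1, 3, 5, 4, 5, 6, 7].
The maximum is 7; one witness is -2, 0, 10, 16, 17, 19, 21 at positions 2,3,4,6,12,15,16.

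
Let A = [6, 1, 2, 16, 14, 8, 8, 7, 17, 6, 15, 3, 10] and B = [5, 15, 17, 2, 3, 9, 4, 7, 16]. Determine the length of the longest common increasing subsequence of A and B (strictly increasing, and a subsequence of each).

2

A longest common strictly increasing subsequence is 2, 3 (length 2); it appears in order in both A and B, and no longer such subsequence exists.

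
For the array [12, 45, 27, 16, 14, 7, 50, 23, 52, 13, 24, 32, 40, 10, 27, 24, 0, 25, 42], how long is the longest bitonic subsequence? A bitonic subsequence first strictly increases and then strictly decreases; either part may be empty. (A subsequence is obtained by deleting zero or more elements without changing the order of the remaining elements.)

9

Let inc[i] be the LIS ending at i and dec[i] the longest strictly decreasing subsequence starting at i. inc = [1, 2, 2, 2, 2, 1, 3, 3, 4, 2, 4, 5, 6, 2, 5, 4, 1, 5, 7], dec = [3, 7, 6, 5, 4, 2, 5, 4, 5, 3, 3, 4, 4, 2, 3, 2, 1, 1, 1].
max_i inc[i]+dec[i]−1 = 9, with one witness 12, 16, 23, 24, 32, 40, 27, 24, 0.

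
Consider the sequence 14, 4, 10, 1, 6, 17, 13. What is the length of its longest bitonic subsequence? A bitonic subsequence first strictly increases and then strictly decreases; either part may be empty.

One longest bitonic subsequence is 4, 10, 17, 13 (positions 2,3,6,7): it rises to 17 then falls. Length 4 is optimal.

4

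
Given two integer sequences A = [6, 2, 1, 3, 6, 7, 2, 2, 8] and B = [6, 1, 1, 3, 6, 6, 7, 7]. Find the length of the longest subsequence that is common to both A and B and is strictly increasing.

4

A longest common strictly increasing subsequence is 1, 3, 6, 7 (length 4); it appears in order in both A and B, and no longer such subsequence exists.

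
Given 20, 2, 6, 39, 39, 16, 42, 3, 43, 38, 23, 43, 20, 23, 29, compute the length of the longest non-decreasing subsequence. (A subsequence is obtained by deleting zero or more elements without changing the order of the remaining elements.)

Let dp[i] be the longest non-decreasing subsequence ending at position i. Then dp = [1, 1, 2, 3, 4, 3, 5, 2, 6, 4, 4, 7, 4, 5, 6].
The maximum is 7; one witness is 2, 6, 39, 39, 42, 43, 43 at positions 2,3,4,5,7,9,12.

7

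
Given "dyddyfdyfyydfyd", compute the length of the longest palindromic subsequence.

11

One longest palindromic subsequence is dyfdyyydfyd (positions 1,2,6,7,8,10,11,12,13,14,15); it reads the same forward and backward, and the interval DP gives dp[1][15] = 11.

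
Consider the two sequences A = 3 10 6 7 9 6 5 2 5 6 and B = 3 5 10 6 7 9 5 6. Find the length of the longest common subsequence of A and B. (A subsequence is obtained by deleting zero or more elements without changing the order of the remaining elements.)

7

Backtracking the LCS table gives one alignment: 3 (A1,B1) → 10 (A2,B3) → 6 (A3,B4) → 7 (A4,B5) → 9 (A5,B6) → 5 (A9,B7) → 6 (A10,B8).
So the longest common subsequence has length 7.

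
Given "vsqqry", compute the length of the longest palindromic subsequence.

One longest palindromic subsequence is qq (positions 3,4); it reads the same forward and backward, and the interval DP gives dp[1][6] = 2.

2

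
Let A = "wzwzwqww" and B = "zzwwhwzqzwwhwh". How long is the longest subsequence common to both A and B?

6

Backtracking the LCS table gives one alignment: w (A1,B6) → z (A2,B7) → z (A4,B9) → w (A5,B10) → w (A7,B11) → w (A8,B13).
So the longest common subsequence has length 6.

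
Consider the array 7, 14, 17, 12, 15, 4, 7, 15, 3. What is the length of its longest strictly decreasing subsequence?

4

Let dp[i] be the longest decreasing subsequence ending at position i. Then dp = [1, 1, 1, 2, 2, 3, 3, 2, 4].
The maximum is 4; one witness is 14, 12, 4, 3 at positions 2,4,6,9.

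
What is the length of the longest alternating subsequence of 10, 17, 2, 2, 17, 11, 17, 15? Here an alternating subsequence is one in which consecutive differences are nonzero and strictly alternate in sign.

7

A longest alternating subsequence is 10, 17, 2, 17, 11, 17, 15 (positions 1,2,3,5,6,7,8); its 6 consecutive differences strictly alternate in sign, and length 7 is optimal.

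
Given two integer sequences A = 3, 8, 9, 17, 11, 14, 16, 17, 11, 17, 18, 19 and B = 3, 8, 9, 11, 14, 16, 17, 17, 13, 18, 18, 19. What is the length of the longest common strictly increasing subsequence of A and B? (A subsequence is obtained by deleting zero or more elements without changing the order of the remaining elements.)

9

A longest common strictly increasing subsequence is 3, 8, 9, 11, 14, 16, 17, 18, 19 (length 9); it appears in order in both A and B, and no longer such subsequence exists.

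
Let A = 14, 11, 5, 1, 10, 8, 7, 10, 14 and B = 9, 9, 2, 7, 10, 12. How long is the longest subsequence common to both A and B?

2

Backtracking the LCS table gives one alignment: 7 (A7,B4) → 10 (A8,B5).
So the longest common subsequence has length 2.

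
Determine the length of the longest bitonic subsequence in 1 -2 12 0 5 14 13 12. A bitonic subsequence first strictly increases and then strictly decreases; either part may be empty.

One longest bitonic subsequence is -2, 0, 5, 14, 13, 12 (positions 2,4,5,6,7,8): it rises to 14 then falls. Length 6 is optimal.

6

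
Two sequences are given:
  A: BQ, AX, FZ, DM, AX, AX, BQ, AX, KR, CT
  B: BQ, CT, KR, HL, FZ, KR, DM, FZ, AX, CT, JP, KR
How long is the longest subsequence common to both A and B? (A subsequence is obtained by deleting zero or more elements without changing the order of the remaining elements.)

5

Backtracking the LCS table gives one alignment: BQ (A1,B1) → FZ (A3,B5) → DM (A4,B7) → AX (A5,B9) → KR (A9,B12).
So the longest common subsequence has length 5.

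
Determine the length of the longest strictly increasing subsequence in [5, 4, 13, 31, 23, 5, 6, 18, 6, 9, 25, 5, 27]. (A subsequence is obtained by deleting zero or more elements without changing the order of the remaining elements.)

Scanning left to right, the best length ending at each element is: 5→1, 4→1, 13→2, 31→3, 23→3, 5→2, 6→3, 18→4, 6→3, 9→4, 25→5, 5→2, 27→6.
So the longest increasing subsequence has length 6, e.g. 4, 5, 6, 18, 25, 27.

6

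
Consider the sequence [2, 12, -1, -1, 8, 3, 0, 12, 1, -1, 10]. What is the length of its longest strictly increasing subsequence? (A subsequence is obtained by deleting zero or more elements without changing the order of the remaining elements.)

Let dp[i] be the longest increasing subsequence ending at position i. Then dp = [1, 2, 1, 1, 2, 2, 2, 3, 3, 1, 4].
The maximum is 4; one witness is -1, 0, 1, 10 at positions 3,7,9,11.

4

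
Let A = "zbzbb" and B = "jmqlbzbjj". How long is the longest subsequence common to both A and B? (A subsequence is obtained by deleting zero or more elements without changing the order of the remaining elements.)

3

A longest common subsequence is bzb (length 3); the LCS DP confirms no longer common subsequence exists.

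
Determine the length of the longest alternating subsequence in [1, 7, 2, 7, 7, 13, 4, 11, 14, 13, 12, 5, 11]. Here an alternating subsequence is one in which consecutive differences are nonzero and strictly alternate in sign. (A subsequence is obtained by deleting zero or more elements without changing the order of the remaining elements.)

8

Track the best alternating length ending on an up-step vs a down-step at each position: up/down = 1/1, 2/1, 2/3, 4/1, 4/1, 4/1, 4/5, 6/5, 6/1, 6/7, 6/7, 6/7, 8/7.
The maximum over both is 8; one such subsequence is 1, 7, 2, 7, 4, 11, 5, 11.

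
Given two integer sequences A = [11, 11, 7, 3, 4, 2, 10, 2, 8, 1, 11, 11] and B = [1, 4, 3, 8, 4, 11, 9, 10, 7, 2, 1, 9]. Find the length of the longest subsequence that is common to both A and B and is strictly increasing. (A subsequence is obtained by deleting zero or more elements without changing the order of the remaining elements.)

3

A longest common strictly increasing subsequence is 4, 8, 11 (length 3); it appears in order in both A and B, and no longer such subsequence exists.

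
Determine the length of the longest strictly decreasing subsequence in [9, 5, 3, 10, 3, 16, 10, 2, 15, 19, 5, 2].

Let dp[i] be the longest decreasing subsequence ending at position i. Then dp = [1, 2, 3, 1, 3, 1, 2, 4, 2, 1, 3, 4].
The maximum is 4; one witness is 9, 5, 3, 2 at positions 1,2,3,8.

4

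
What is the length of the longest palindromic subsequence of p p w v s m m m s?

Using dp[i][j] = 2 + dp[i+1][j−1] if the ends match, else max(dp[i+1][j], dp[i][j−1]):
dp[1][9] = 5. A witness is smmms at positions 5,6,7,8,9.

5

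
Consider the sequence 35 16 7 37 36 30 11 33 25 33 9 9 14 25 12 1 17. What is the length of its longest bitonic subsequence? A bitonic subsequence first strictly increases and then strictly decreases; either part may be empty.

8

Let inc[i] be the LIS ending at i and dec[i] the longest strictly decreasing subsequence starting at i. inc = [1, 1, 1, 2, 2, 2, 2, 3, 3, 4, 2, 2, 3, 4, 3, 1, 4], dec = [6, 4, 2, 7, 6, 5, 3, 5, 4, 4, 2, 2, 3, 3, 2, 1, 1].
max_i inc[i]+dec[i]−1 = 8, with one witness 35, 37, 36, 33, 25, 14, 12, 1.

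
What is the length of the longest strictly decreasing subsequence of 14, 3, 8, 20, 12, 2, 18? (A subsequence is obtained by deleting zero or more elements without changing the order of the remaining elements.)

3

One longest decreasing subsequence is 14, 3, 2 (positions 1,2,6), of length 3; no longer one exists.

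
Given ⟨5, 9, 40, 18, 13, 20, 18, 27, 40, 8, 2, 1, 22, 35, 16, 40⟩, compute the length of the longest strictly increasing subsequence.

7

Scanning left to right, the best length ending at each element is: 5→1, 9→2, 40→3, 18→3, 13→3, 20→4, 18→4, 27→5, 40→6, 8→2, 2→1, 1→1, 22→5, 35→6, 16→4, 40→7.
So the longest increasing subsequence has length 7, e.g. 5, 9, 18, 20, 27, 35, 40.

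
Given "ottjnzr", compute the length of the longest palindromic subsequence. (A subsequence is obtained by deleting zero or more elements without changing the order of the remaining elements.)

Using dp[i][j] = 2 + dp[i+1][j−1] if the ends match, else max(dp[i+1][j], dp[i][j−1]):
dp[1][7] = 2. A witness is tt at positions 2,3.

2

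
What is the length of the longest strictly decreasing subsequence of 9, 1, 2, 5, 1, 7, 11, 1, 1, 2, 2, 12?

3

Scanning left to right, the best length ending at each element is: 9→1, 1→2, 2→2, 5→2, 1→3, 7→2, 11→1, 1→3, 1→3, 2→3, 2→3, 12→1.
So the longest decreasing subsequence has length 3, e.g. 9, 2, 1.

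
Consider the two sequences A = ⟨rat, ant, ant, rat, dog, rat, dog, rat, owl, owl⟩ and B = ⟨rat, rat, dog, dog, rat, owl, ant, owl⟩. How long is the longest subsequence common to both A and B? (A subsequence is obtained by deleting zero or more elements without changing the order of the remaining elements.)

7

A longest common subsequence is rat, rat, dog, dog, rat, owl, owl (length 7); the LCS DP confirms no longer common subsequence exists.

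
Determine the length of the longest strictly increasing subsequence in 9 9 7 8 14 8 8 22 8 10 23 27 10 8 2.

6

One longest increasing subsequence is 7, 8, 14, 22, 23, 27 (positions 3,4,5,8,11,12), of length 6; no longer one exists.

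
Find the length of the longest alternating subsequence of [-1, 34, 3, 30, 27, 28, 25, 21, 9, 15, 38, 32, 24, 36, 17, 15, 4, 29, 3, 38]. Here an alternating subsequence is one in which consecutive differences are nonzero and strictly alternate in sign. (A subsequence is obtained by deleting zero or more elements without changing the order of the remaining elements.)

14

Track the best alternating length ending on an up-step vs a down-step at each position: up/down = 1/1, 2/1, 2/3, 4/3, 4/5, 6/5, 4/7, 4/7, 4/7, 8/7, 8/1, 8/9, 8/9, 10/9, 8/11, 8/11, 4/11, 12/11, 2/13, 14/1.
The maximum over both is 14; one such subsequence is -1, 34, 3, 30, 27, 28, 25, 38, 32, 36, 17, 29, 3, 38.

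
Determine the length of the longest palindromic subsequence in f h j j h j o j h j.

7

One longest palindromic subsequence is jhjojhj (positions 3,5,6,7,8,9,10); it reads the same forward and backward, and the interval DP gives dp[1][10] = 7.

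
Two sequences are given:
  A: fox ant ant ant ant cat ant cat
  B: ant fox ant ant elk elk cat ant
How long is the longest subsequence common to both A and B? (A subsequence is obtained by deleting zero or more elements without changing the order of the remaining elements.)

A longest common subsequence is fox, ant, ant, cat, ant (length 5); the LCS DP confirms no longer common subsequence exists.

5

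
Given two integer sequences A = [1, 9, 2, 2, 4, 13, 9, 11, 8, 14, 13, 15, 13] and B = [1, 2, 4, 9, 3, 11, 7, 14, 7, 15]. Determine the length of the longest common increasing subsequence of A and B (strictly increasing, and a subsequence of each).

A longest common strictly increasing subsequence is 1, 2, 4, 9, 11, 14, 15 (length 7); it appears in order in both A and B, and no longer such subsequence exists.

7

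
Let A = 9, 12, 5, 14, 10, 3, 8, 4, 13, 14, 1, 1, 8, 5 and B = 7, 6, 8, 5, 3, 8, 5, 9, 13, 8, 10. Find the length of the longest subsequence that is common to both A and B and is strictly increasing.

3

For each value that appears in both, track the longest common increasing run ending there.
The best achievable length is 3; one witness is 5, 8, 13 (A-positions 3,7,9, B-positions 4,6,9).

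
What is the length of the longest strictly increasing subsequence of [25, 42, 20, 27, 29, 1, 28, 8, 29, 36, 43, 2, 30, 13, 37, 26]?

Let dp[i] be the longest increasing subsequence ending at position i. Then dp = [1, 2, 1, 2, 3, 1, 3, 2, 4, 5, 6, 2, 5, 3, 6, 4].
The maximum is 6; one witness is 25, 27, 28, 29, 36, 43 at positions 1,4,7,9,10,11.

6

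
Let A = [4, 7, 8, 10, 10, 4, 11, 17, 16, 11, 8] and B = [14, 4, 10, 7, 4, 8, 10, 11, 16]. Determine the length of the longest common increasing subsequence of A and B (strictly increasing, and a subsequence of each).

For each value that appears in both, track the longest common increasing run ending there.
The best achievable length is 6; one witness is 4, 7, 8, 10, 11, 16 (A-positions 1,2,3,4,7,9, B-positions 2,4,6,7,8,9).

6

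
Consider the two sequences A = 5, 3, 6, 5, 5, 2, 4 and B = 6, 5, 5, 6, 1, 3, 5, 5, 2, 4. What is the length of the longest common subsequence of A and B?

Backtracking the LCS table gives one alignment: 5 (A1,B3) → 3 (A2,B6) → 5 (A4,B7) → 5 (A5,B8) → 2 (A6,B9) → 4 (A7,B10).
So the longest common subsequence has length 6.

6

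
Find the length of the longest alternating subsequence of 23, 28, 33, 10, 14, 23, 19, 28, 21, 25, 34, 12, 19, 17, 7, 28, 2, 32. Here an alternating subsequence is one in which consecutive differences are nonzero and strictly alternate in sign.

A longest alternating subsequence is 23, 28, 10, 23, 19, 28, 21, 25, 12, 19, 17, 28, 2, 32 (positions 1,2,4,6,7,8,9,10,12,13,14,16,17,18); its 13 consecutive differences strictly alternate in sign, and length 14 is optimal.

14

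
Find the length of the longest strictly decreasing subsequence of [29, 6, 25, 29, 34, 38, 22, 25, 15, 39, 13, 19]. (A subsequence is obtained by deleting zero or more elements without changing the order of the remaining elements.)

5

Let dp[i] be the longest decreasing subsequence ending at position i. Then dp = [1, 2, 2, 1, 1, 1, 3, 2, 4, 1, 5, 4].
The maximum is 5; one witness is 29, 25, 22, 15, 13 at positions 1,3,7,9,11.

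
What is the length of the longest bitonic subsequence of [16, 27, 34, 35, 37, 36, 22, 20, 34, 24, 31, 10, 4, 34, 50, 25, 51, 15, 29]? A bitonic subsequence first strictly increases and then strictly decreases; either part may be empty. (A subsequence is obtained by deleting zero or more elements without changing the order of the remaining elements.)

One longest bitonic subsequence is 16, 27, 34, 35, 37, 36, 34, 31, 25, 15 (positions 1,2,3,4,5,6,9,11,16,18): it rises to 37 then falls. Length 10 is optimal.

10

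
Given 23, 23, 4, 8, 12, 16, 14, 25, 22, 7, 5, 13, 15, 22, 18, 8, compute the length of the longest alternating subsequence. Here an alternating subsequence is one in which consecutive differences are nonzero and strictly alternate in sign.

Track the best alternating length ending on an up-step vs a down-step at each position: up/down = 1/1, 1/1, 1/2, 3/2, 3/2, 3/2, 3/4, 5/1, 5/6, 3/6, 3/6, 7/6, 7/6, 7/6, 7/8, 7/8.
The maximum over both is 8; one such subsequence is 23, 4, 16, 14, 25, 7, 22, 18.

8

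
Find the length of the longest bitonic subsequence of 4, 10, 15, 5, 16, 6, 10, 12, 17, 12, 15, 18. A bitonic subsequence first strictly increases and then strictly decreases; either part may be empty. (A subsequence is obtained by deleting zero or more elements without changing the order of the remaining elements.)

7

One longest bitonic subsequence is 4, 5, 6, 10, 12, 17, 15 (positions 1,4,6,7,8,9,11): it rises to 17 then falls. Length 7 is optimal.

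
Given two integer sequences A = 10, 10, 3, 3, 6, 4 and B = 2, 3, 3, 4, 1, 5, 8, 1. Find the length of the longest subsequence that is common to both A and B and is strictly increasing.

2

For each value that appears in both, track the longest common increasing run ending there.
The best achievable length is 2; one witness is 3, 4 (A-positions 3,6, B-positions 2,4).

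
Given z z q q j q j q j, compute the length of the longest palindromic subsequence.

Using dp[i][j] = 2 + dp[i+1][j−1] if the ends match, else max(dp[i+1][j], dp[i][j−1]):
dp[1][9] = 5. A witness is jqjqj at positions 5,6,7,8,9.

5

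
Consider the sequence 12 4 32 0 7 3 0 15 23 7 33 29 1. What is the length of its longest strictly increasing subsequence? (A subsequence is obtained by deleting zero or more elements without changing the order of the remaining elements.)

5

Scanning left to right, the best length ending at each element is: 12→1, 4→1, 32→2, 0→1, 7→2, 3→2, 0→1, 15→3, 23→4, 7→3, 33→5, 29→5, 1→2.
So the longest increasing subsequence has length 5, e.g. 4, 7, 15, 23, 33.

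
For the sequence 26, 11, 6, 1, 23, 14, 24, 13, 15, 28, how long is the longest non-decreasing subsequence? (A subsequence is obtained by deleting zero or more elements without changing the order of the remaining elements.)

4

Let dp[i] be the longest non-decreasing subsequence ending at position i. Then dp = [1, 1, 1, 1, 2, 2, 3, 2, 3, 4].
The maximum is 4; one witness is 11, 23, 24, 28 at positions 2,5,7,10.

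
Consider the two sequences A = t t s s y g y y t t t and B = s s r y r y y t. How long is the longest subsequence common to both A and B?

6

Backtracking the LCS table gives one alignment: s (A3,B1) → s (A4,B2) → y (A5,B4) → y (A7,B6) → y (A8,B7) → t (A11,B8).
So the longest common subsequence has length 6.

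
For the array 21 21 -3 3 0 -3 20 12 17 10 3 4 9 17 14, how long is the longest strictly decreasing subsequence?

Scanning left to right, the best length ending at each element is: 21→1, 21→1, -3→2, 3→2, 0→3, -3→4, 20→2, 12→3, 17→3, 10→4, 3→5, 4→5, 9→5, 17→3, 14→4.
So the longest decreasing subsequence has length 5, e.g. 21, 20, 12, 10, 3.

5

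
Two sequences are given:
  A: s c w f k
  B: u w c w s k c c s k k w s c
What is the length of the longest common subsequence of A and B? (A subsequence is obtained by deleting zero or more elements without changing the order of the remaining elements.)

A longest common subsequence is scw (length 3); the LCS DP confirms no longer common subsequence exists.

3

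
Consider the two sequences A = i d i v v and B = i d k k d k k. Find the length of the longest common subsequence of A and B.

2

A longest common subsequence is id (length 2); the LCS DP confirms no longer common subsequence exists.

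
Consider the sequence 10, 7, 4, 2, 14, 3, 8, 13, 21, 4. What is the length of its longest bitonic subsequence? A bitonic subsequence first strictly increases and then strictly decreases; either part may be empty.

Let inc[i] be the LIS ending at i and dec[i] the longest strictly decreasing subsequence starting at i. inc = [1, 1, 1, 1, 2, 2, 3, 4, 5, 3], dec = [4, 3, 2, 1, 3, 1, 2, 2, 2, 1].
max_i inc[i]+dec[i]−1 = 6, with one witness 2, 3, 8, 13, 21, 4.

6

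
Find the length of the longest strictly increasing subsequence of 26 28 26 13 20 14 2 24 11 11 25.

4

Scanning left to right, the best length ending at each element is: 26→1, 28→2, 26→1, 13→1, 20→2, 14→2, 2→1, 24→3, 11→2, 11→2, 25→4.
So the longest increasing subsequence has length 4, e.g. 13, 20, 24, 25.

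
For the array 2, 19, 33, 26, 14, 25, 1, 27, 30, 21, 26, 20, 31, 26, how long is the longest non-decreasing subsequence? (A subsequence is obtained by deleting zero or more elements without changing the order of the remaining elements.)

One longest non-decreasing subsequence is 2, 19, 26, 27, 30, 31 (positions 1,2,4,8,9,13), of length 6; no longer one exists.

6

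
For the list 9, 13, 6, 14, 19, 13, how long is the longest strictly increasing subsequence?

Let dp[i] be the longest increasing subsequence ending at position i. Then dp = [1, 2, 1, 3, 4, 2].
The maximum is 4; one witness is 9, 13, 14, 19 at positions 1,2,4,5.

4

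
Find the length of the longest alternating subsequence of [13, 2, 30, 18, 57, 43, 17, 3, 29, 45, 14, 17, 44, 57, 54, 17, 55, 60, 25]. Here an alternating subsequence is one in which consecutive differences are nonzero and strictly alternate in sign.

Track the best alternating length ending on an up-step vs a down-step at each position: up/down = 1/1, 1/2, 3/1, 3/4, 5/1, 5/6, 3/6, 3/6, 7/6, 7/6, 7/8, 9/8, 9/8, 9/1, 9/10, 9/10, 11/10, 11/1, 11/12.
The maximum over both is 12; one such subsequence is 13, 2, 30, 18, 57, 17, 29, 14, 57, 54, 55, 25.

12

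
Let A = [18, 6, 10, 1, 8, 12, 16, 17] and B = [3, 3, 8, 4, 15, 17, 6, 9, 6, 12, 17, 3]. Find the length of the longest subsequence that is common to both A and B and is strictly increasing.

A longest common strictly increasing subsequence is 8, 12, 17 (length 3); it appears in order in both A and B, and no longer such subsequence exists.

3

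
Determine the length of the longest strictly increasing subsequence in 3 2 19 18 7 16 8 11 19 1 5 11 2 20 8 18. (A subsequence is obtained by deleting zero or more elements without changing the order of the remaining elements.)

6

Scanning left to right, the best length ending at each element is: 3→1, 2→1, 19→2, 18→2, 7→2, 16→3, 8→3, 11→4, 19→5, 1→1, 5→2, 11→4, 2→2, 20→6, 8→3, 18→5.
So the longest increasing subsequence has length 6, e.g. 3, 7, 8, 11, 19, 20.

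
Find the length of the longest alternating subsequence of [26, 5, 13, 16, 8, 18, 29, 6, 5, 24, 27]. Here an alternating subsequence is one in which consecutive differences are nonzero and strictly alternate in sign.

7

A longest alternating subsequence is 26, 5, 13, 8, 18, 6, 24 (positions 1,2,3,5,6,8,10); its 6 consecutive differences strictly alternate in sign, and length 7 is optimal.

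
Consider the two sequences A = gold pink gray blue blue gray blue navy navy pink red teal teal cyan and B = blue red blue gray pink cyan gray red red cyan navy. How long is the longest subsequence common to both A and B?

6

Backtracking the LCS table gives one alignment: blue (A4,B1) → blue (A5,B3) → gray (A6,B4) → pink (A10,B5) → red (A11,B9) → cyan (A14,B10).
So the longest common subsequence has length 6.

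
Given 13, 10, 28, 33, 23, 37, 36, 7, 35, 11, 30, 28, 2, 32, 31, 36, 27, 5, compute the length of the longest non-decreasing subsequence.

5

One longest non-decreasing subsequence is 13, 28, 33, 36, 36 (positions 1,3,4,7,16), of length 5; no longer one exists.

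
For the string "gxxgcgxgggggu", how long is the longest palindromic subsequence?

8

One longest palindromic subsequence is gggggggg (positions 1,4,6,8,9,10,11,12); it reads the same forward and backward, and the interval DP gives dp[1][13] = 8.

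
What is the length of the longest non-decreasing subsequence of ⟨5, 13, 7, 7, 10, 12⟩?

5

Let dp[i] be the longest non-decreasing subsequence ending at position i. Then dp = [1, 2, 2, 3, 4, 5].
The maximum is 5; one witness is 5, 7, 7, 10, 12 at positions 1,3,4,5,6.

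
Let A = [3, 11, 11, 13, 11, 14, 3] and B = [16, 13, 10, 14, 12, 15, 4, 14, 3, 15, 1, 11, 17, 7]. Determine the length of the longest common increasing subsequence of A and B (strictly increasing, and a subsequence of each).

For each value that appears in both, track the longest common increasing run ending there.
The best achievable length is 2; one witness is 13, 14 (A-positions 4,6, B-positions 2,4).

2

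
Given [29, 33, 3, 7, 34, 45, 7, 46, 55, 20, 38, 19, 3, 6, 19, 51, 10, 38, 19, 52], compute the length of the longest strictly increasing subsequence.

Let dp[i] be the longest increasing subsequence ending at position i. Then dp = [1, 2, 1, 2, 3, 4, 2, 5, 6, 3, 4, 3, 1, 2, 3, 6, 3, 4, 4, 7].
The maximum is 7; one witness is 29, 33, 34, 45, 46, 51, 52 at positions 1,2,5,6,8,16,20.

7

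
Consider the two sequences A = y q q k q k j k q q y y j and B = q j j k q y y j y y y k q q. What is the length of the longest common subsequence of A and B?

A longest common subsequence is qkqjkqq (length 7); the LCS DP confirms no longer common subsequence exists.

7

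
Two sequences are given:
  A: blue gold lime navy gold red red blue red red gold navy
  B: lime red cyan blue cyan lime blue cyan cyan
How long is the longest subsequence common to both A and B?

A longest common subsequence is blue, lime, blue (length 3); the LCS DP confirms no longer common subsequence exists.

3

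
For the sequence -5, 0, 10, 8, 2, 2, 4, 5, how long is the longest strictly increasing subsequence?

One longest increasing subsequence is -5, 0, 2, 4, 5 (positions 1,2,5,7,8), of length 5; no longer one exists.

5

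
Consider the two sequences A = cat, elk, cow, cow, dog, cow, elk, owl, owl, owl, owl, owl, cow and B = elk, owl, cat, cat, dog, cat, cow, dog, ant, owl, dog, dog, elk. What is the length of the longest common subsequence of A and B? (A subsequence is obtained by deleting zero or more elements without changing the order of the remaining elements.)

4

A longest common subsequence is cat, cow, dog, elk (length 4); the LCS DP confirms no longer common subsequence exists.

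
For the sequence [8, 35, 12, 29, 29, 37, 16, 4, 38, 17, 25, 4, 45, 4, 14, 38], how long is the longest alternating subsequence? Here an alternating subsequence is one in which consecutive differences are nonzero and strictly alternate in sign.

12

Track the best alternating length ending on an up-step vs a down-step at each position: up/down = 1/1, 2/1, 2/3, 4/3, 4/3, 4/1, 4/5, 1/5, 6/1, 6/7, 8/7, 1/9, 10/1, 1/11, 12/11, 12/11.
The maximum over both is 12; one such subsequence is 8, 35, 12, 29, 16, 38, 17, 25, 4, 45, 4, 14.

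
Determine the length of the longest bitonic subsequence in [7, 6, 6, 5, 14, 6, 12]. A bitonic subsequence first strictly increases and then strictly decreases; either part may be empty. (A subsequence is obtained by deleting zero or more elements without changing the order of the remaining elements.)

One longest bitonic subsequence is 7, 6, 5 (positions 1,3,4): it rises to 7 then falls. Length 3 is optimal.

3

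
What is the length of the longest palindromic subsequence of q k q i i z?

3

One longest palindromic subsequence is qkq (positions 1,2,3); it reads the same forward and backward, and the interval DP gives dp[1][6] = 3.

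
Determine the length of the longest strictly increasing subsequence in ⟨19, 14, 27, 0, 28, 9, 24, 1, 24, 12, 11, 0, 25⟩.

Let dp[i] be the longest increasing subsequence ending at position i. Then dp = [1, 1, 2, 1, 3, 2, 3, 2, 3, 3, 3, 1, 4].
The maximum is 4; one witness is 0, 9, 24, 25 at positions 4,6,7,13.

4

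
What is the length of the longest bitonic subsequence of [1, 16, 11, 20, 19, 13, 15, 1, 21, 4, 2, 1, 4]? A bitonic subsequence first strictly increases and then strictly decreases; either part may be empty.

One longest bitonic subsequence is 1, 16, 20, 19, 15, 4, 2, 1 (positions 1,2,4,5,7,10,11,12): it rises to 20 then falls. Length 8 is optimal.

8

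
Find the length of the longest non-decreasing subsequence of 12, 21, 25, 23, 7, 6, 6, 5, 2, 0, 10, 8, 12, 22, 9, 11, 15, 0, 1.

6

Let dp[i] be the longest non-decreasing subsequence ending at position i. Then dp = [1, 2, 3, 3, 1, 1, 2, 1, 1, 1, 3, 3, 4, 5, 4, 5, 6, 2, 3].
The maximum is 6; one witness is 6, 6, 8, 9, 11, 15 at positions 6,7,12,15,16,17.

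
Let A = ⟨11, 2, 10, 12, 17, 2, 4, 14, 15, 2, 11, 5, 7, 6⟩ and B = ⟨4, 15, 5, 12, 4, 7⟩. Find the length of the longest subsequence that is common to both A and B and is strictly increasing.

3

For each value that appears in both, track the longest common increasing run ending there.
The best achievable length is 3; one witness is 4, 5, 7 (A-positions 7,12,13, B-positions 1,3,6).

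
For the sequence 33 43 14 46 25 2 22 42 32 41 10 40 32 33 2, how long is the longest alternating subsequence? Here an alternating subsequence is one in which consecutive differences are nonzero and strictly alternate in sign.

13

A longest alternating subsequence is 33, 43, 14, 46, 25, 42, 32, 41, 10, 40, 32, 33, 2 (positions 1,2,3,4,5,8,9,10,11,12,13,14,15); its 12 consecutive differences strictly alternate in sign, and length 13 is optimal.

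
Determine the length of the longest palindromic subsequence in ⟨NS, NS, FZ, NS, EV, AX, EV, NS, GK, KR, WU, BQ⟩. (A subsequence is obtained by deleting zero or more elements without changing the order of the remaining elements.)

5

Using dp[i][j] = 2 + dp[i+1][j−1] if the ends match, else max(dp[i+1][j], dp[i][j−1]):
dp[1][12] = 5. A witness is NS EV AX EV NS at positions 4,5,6,7,8.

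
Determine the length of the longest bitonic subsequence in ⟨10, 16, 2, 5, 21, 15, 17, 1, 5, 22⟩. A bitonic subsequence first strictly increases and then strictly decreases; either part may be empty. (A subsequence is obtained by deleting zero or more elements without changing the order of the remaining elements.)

5

One longest bitonic subsequence is 10, 16, 21, 17, 5 (positions 1,2,5,7,9): it rises to 21 then falls. Length 5 is optimal.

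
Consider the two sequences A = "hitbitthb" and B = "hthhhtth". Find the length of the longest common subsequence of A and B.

Backtracking the LCS table gives one alignment: h (A1,B1) → t (A3,B2) → t (A6,B6) → t (A7,B7) → h (A8,B8).
So the longest common subsequence has length 5.

5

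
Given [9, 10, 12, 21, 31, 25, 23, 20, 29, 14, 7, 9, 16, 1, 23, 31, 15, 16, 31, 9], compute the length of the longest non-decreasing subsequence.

Let dp[i] be the longest non-decreasing subsequence ending at position i. Then dp = [1, 2, 3, 4, 5, 5, 5, 4, 6, 4, 1, 2, 5, 1, 6, 7, 5, 6, 8, 3].
The maximum is 8; one witness is 9, 10, 12, 21, 25, 29, 31, 31 at positions 1,2,3,4,6,9,16,19.

8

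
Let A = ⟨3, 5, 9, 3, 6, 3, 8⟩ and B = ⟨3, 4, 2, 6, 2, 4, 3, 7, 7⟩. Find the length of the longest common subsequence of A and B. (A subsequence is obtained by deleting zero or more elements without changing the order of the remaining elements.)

3

A longest common subsequence is 3, 6, 3 (length 3); the LCS DP confirms no longer common subsequence exists.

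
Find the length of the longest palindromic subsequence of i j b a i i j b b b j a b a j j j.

11

One longest palindromic subsequence is jbajbbbjabj (positions 2,3,4,7,8,9,10,11,12,13,17); it reads the same forward and backward, and the interval DP gives dp[1][17] = 11.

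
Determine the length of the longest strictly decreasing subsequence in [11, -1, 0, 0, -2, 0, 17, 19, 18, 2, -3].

4

Scanning left to right, the best length ending at each element is: 11→1, -1→2, 0→2, 0→2, -2→3, 0→2, 17→1, 19→1, 18→2, 2→3, -3→4.
So the longest decreasing subsequence has length 4, e.g. 11, -1, -2, -3.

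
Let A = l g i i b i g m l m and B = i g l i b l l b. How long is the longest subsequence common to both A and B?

4

Backtracking the LCS table gives one alignment: l (A1,B3) → i (A4,B4) → b (A5,B5) → l (A9,B7).
So the longest common subsequence has length 4.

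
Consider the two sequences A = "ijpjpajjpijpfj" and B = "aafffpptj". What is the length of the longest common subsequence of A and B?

A longest common subsequence is appj (length 4); the LCS DP confirms no longer common subsequence exists.

4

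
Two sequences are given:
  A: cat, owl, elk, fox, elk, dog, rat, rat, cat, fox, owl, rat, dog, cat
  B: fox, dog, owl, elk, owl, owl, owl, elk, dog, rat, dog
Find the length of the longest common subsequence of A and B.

A longest common subsequence is owl, elk, elk, dog, rat, dog (length 6); the LCS DP confirms no longer common subsequence exists.

6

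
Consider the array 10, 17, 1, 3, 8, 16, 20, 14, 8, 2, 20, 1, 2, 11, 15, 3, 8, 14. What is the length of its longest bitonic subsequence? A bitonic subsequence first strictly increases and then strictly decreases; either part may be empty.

9

Let inc[i] be the LIS ending at i and dec[i] the longest strictly decreasing subsequence starting at i. inc = [1, 2, 1, 2, 3, 4, 5, 4, 3, 2, 5, 1, 2, 4, 5, 3, 4, 5], dec = [4, 6, 1, 3, 3, 5, 5, 4, 3, 2, 3, 1, 1, 2, 2, 1, 1, 1].
max_i inc[i]+dec[i]−1 = 9, with one witness 1, 3, 8, 16, 20, 14, 8, 2, 1.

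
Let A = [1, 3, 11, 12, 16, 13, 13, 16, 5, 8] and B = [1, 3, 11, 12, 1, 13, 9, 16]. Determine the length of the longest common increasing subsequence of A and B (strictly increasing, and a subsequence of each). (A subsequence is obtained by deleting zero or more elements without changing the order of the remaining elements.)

For each value that appears in both, track the longest common increasing run ending there.
The best achievable length is 6; one witness is 1, 3, 11, 12, 13, 16 (A-positions 1,2,3,4,6,8, B-positions 1,2,3,4,6,8).

6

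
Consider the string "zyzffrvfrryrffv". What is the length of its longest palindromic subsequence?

One longest palindromic subsequence is ffrrrrff (positions 4,5,6,9,10,12,13,14); it reads the same forward and backward, and the interval DP gives dp[1][15] = 8.

8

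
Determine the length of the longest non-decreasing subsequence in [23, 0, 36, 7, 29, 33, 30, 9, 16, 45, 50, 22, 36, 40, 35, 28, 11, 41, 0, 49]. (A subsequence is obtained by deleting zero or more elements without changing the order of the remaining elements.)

Let dp[i] be the longest non-decreasing subsequence ending at position i. Then dp = [1, 1, 2, 2, 3, 4, 4, 3, 4, 5, 6, 5, 6, 7, 6, 6, 4, 8, 2, 9].
The maximum is 9; one witness is 0, 7, 9, 16, 22, 36, 40, 41, 49 at positions 2,4,8,9,12,13,14,18,20.

9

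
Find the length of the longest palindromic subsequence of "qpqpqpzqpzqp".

One longest palindromic subsequence is pqpqzqpqp (positions 2,3,4,5,7,8,9,11,12); it reads the same forward and backward, and the interval DP gives dp[1][12] = 9.

9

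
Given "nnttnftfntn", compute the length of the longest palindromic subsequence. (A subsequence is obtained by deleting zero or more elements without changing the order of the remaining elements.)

One longest palindromic subsequence is ntnftfntn (positions 1,3,5,6,7,8,9,10,11); it reads the same forward and backward, and the interval DP gives dp[1][11] = 9.

9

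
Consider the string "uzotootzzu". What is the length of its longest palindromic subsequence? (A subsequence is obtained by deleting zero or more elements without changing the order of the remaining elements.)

8

One longest palindromic subsequence is uztootzu (positions 1,2,4,5,6,7,9,10); it reads the same forward and backward, and the interval DP gives dp[1][10] = 8.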